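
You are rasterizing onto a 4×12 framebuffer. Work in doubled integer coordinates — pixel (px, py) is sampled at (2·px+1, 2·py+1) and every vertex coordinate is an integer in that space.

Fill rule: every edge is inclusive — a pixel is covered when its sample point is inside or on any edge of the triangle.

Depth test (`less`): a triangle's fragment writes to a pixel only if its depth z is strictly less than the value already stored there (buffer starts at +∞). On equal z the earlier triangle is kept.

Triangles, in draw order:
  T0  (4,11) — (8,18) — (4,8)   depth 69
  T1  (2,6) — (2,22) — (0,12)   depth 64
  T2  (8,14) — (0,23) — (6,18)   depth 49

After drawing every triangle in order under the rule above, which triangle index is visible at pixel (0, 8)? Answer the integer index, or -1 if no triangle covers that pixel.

T0:
  2·area = 12  (B↔C swapped to make it positive)
  edge (4, 11)→(4, 8): d=(0,-3) inclusive
  edge (4, 8)→(8, 18): d=(4,10) inclusive
  edge (8, 18)→(4, 11): d=(-4,-7) inclusive
    (2,5)@(5, 11): e=[3,2,7] → X
    (3,5)@(7, 11): e=[9,-18,21] → .
    (2,6)@(5, 13): e=[3,10,-1] → .
  covered (1 px):
    . . . .
    . . . .
    . . . .
    . . . .
    . . . .
    . . X .
    . . . .
    . . . .
    . . . .
    . . . .
    . . . .
    . . . .
T1:
  2·area = 32
  edge (2, 6)→(2, 22): d=(0,16) inclusive
  edge (2, 22)→(0, 12): d=(-2,-10) inclusive
  edge (0, 12)→(2, 6): d=(2,-6) inclusive
    (1,1)@(3, 3): e=[-16,48,0] → .  [on edge]
    (0,4)@(1, 9): e=[16,16,0] → X  [on edge]
    (1,4)@(3, 9): e=[-16,36,12] → .
    (0,5)@(1, 11): e=[16,12,4] → X
    (1,5)@(3, 11): e=[-16,32,16] → .
    (0,6)@(1, 13): e=[16,8,8] → X
    (1,6)@(3, 13): e=[-16,28,20] → .
    (0,7)@(1, 15): e=[16,4,12] → X
    (1,7)@(3, 15): e=[-16,24,24] → .
    (0,8)@(1, 17): e=[16,0,16] → X  [on edge]
    (1,8)@(3, 17): e=[-16,20,28] → .
    (0,9)@(1, 19): e=[16,-4,20] → .
  covered (5 px):
    . . . .
    . . . .
    . . . .
    . . . .
    X . . .
    X . . .
    X . . .
    X . . .
    X . . .
    . . . .
    . . . .
    . . . .
T2:
  2·area = 14  (B↔C swapped to make it positive)
  edge (8, 14)→(6, 18): d=(-2,4) inclusive
  edge (6, 18)→(0, 23): d=(-6,5) inclusive
  edge (0, 23)→(8, 14): d=(8,-9) inclusive
  covered (0 px):
    . . . .
    . . . .
    . . . .
    . . . .
    . . . .
    . . . .
    . . . .
    . . . .
    . . . .
    . . . .
    . . . .
    . . . .

Z-buffer (winner per pixel, '.' = empty):
  . . . .
  . . . .
  . . . .
  . . . .
  1 . . .
  1 . 0 .
  1 . . .
  1 . . .
  1 . . .
  . . . .
  . . . .
  . . . .

Result: 1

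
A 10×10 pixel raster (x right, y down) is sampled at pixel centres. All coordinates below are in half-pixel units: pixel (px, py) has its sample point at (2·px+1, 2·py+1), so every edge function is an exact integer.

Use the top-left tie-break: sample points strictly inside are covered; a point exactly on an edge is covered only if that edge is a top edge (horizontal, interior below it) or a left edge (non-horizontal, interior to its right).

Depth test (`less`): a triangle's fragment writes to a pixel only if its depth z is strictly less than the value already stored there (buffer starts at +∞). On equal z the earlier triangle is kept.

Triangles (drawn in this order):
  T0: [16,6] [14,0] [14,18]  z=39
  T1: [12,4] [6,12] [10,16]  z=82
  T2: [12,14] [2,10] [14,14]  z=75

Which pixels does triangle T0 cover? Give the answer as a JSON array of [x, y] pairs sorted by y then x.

T0:
  2·area = 36  (B↔C swapped to make it positive)
  edge (16, 6)→(14, 18): d=(-2,12) right/bottom  bias=-1
  edge (14, 18)→(14, 0): d=(0,-18) top-left  bias=+0
  edge (14, 0)→(16, 6): d=(2,6) right/bottom  bias=-1
    (7,1)@(15, 3): e=[18,18,0] → ·  [on edge]
    (7,2)@(15, 5): e=[14,18,4] → #
    (8,2)@(17, 5): e=[-10,54,-8] → ·
    (7,3)@(15, 7): e=[10,18,8] → #
    (8,3)@(17, 7): e=[-14,54,-4] → ·
    (7,4)@(15, 9): e=[6,18,12] → #
    (8,4)@(17, 9): e=[-18,54,0] → ·  [on edge]
    (7,5)@(15, 11): e=[2,18,16] → #
    (8,5)@(17, 11): e=[-22,54,4] → ·
    (7,6)@(15, 13): e=[-2,18,20] → ·
    (9,7)@(19, 15): e=[-54,90,0] → ·  [on edge]
  covered (4 px):
    · · · · · · · · · ·
    · · · · · · · · · ·
    · · · · · · · # · ·
    · · · · · · · # · ·
    · · · · · · · # · ·
    · · · · · · · # · ·
    · · · · · · · · · ·
    · · · · · · · · · ·
    · · · · · · · · · ·
    · · · · · · · · · ·
T1:
  2·area = 56  (B↔C swapped to make it positive)
  edge (12, 4)→(10, 16): d=(-2,12) right/bottom  bias=-1
  edge (10, 16)→(6, 12): d=(-4,-4) top-left  bias=+0
  edge (6, 12)→(12, 4): d=(6,-8) top-left  bias=+0
    (0,3)@(1, 7): e=[126,0,-70] → ·  [on edge]
    (5,3)@(11, 7): e=[6,40,10] → #
    (6,3)@(13, 7): e=[-18,48,26] → ·
    (1,4)@(3, 9): e=[98,0,-42] → ·  [on edge]
    (4,4)@(9, 9): e=[26,24,6] → #
    (6,4)@(13, 9): e=[-22,40,38] → ·
    (2,5)@(5, 11): e=[70,0,-14] → ·  [on edge]
    (3,5)@(7, 11): e=[46,8,2] → #
    (5,5)@(11, 11): e=[-2,24,34] → ·
    (3,6)@(7, 13): e=[42,0,14] → #  [on edge]
    (5,6)@(11, 13): e=[-6,16,46] → ·
    (3,7)@(7, 15): e=[38,-8,26] → ·
    (4,7)@(9, 15): e=[14,0,42] → #  [on edge]
    (5,8)@(11, 17): e=[-14,0,70] → ·  [on edge]
    (6,9)@(13, 19): e=[-42,0,98] → ·  [on edge]
  covered (8 px):
    · · · · · · · · · ·
    · · · · · · · · · ·
    · · · · · · · · · ·
    · · · · · # · · · ·
    · · · · # # · · · ·
    · · · # # · · · · ·
    · · · # # · · · · ·
    · · · · # · · · · ·
    · · · · · · · · · ·
    · · · · · · · · · ·
T2:
  2·area = 8
  edge (12, 14)→(2, 10): d=(-10,-4) top-left  bias=+0
  edge (2, 10)→(14, 14): d=(12,4) right/bottom  bias=-1
  edge (14, 14)→(12, 14): d=(-2,0) right/bottom  bias=-1
    (2,5)@(5, 11): e=[2,0,6] → ·  [on edge]
    (5,6)@(11, 13): e=[6,0,2] → ·  [on edge]
    (8,7)@(17, 15): e=[10,0,-2] → ·  [on edge]
  covered (0 px):
    · · · · · · · · · ·
    · · · · · · · · · ·
    · · · · · · · · · ·
    · · · · · · · · · ·
    · · · · · · · · · ·
    · · · · · · · · · ·
    · · · · · · · · · ·
    · · · · · · · · · ·
    · · · · · · · · · ·
    · · · · · · · · · ·

Result: [[7,2],[7,3],[7,4],[7,5]]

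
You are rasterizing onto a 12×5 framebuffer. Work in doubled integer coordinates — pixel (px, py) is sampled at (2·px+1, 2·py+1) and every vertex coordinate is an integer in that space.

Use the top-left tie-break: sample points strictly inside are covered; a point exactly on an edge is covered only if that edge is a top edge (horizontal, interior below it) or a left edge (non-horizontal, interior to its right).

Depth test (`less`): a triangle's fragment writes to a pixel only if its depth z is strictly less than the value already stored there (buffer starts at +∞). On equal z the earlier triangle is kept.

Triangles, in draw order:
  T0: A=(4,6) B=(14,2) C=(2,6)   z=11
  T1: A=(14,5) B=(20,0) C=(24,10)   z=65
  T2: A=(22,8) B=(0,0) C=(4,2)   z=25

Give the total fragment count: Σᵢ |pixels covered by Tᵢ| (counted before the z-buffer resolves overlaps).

T0:
  2·area = 8  (B↔C swapped to make it positive)
  edge (4, 6)→(2, 6): d=(-2,0) right/bottom  bias=-1
  edge (2, 6)→(14, 2): d=(12,-4) top-left  bias=+0
  edge (14, 2)→(4, 6): d=(-10,4) right/bottom  bias=-1
    (8,0)@(17, 1): e=[10,0,-2] → .  [on edge]
    (5,1)@(11, 3): e=[6,0,2] → X  [on edge]
    (6,1)@(13, 3): e=[6,8,-6] → .
    (2,2)@(5, 5): e=[2,0,6] → X  [on edge]
    (3,2)@(7, 5): e=[2,8,-2] → .
    (5,2)@(11, 5): e=[2,24,-18] → .
    (2,3)@(5, 7): e=[-2,24,-14] → .
  covered (2 px):
    . . . . . . . . . . . .
    . . . . . X . . . . . .
    . . X . . . . . . . . .
    . . . . . . . . . . . .
    . . . . . . . . . . . .
T1:
  2·area = 80
  edge (14, 5)→(20, 0): d=(6,-5) top-left  bias=+0
  edge (20, 0)→(24, 10): d=(4,10) right/bottom  bias=-1
  edge (24, 10)→(14, 5): d=(-10,-5) top-left  bias=+0
    (9,0)@(19, 1): e=[1,14,65] → X
    (10,0)@(21, 1): e=[11,-6,75] → .
    (8,1)@(17, 3): e=[3,42,35] → X
    (10,1)@(21, 3): e=[23,2,55] → X
    (11,1)@(23, 3): e=[33,-18,65] → .
    (7,2)@(15, 5): e=[5,70,5] → X
    (11,2)@(23, 5): e=[45,-10,45] → .
    (7,3)@(15, 7): e=[17,78,-15] → .
    (8,3)@(17, 7): e=[27,58,-5] → .
    (9,3)@(19, 7): e=[37,38,5] → X
    (11,3)@(23, 7): e=[57,-2,25] → .
    (9,4)@(19, 9): e=[49,46,-15] → .
  covered (11 px):
    . . . . . . . . . X . .
    . . . . . . . . X X X .
    . . . . . . . X X X X .
    . . . . . . . . . X X .
    . . . . . . . . . . . X
T2:
  2·area = 12  (B↔C swapped to make it positive)
  edge (22, 8)→(4, 2): d=(-18,-6) top-left  bias=+0
  edge (4, 2)→(0, 0): d=(-4,-2) top-left  bias=+0
  edge (0, 0)→(22, 8): d=(22,8) right/bottom  bias=-1
    (0,0)@(1, 1): e=[0,-2,14] → .  [on edge]
    (3,1)@(7, 3): e=[0,2,10] → X  [on edge]
    (4,1)@(9, 3): e=[12,6,-6] → .
    (3,2)@(7, 5): e=[-36,-6,54] → .
    (6,2)@(13, 5): e=[0,6,6] → X  [on edge]
    (7,2)@(15, 5): e=[12,10,-10] → .
    (6,3)@(13, 7): e=[-36,-2,50] → .
    (9,3)@(19, 7): e=[0,10,2] → X  [on edge]
    (10,3)@(21, 7): e=[12,14,-14] → .
    (9,4)@(19, 9): e=[-36,2,46] → .
  covered (3 px):
    . . . . . . . . . . . .
    . . . X . . . . . . . .
    . . . . . . X . . . . .
    . . . . . . . . . X . .
    . . . . . . . . . . . .

Result: 16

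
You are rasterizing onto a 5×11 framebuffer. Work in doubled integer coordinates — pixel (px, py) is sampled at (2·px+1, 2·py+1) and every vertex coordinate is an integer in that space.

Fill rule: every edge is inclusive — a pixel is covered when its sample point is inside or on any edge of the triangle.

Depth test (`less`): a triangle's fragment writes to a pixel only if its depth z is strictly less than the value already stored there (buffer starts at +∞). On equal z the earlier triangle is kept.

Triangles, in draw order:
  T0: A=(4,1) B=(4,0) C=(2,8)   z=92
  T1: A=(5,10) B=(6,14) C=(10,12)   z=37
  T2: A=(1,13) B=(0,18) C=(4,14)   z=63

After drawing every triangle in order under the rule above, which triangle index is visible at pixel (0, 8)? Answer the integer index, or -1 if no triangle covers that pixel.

T0:
  2·area = 2  (B↔C swapped to make it positive)
  edge (4, 1)→(2, 8): d=(-2,7) inclusive
  edge (2, 8)→(4, 0): d=(2,-8) inclusive
  edge (4, 0)→(4, 1): d=(0,1) inclusive
  covered (0 px):
    · · · · ·
    · · · · ·
    · · · · ·
    · · · · ·
    · · · · ·
    · · · · ·
    · · · · ·
    · · · · ·
    · · · · ·
    · · · · ·
    · · · · ·
T1:
  2·area = 18  (B↔C swapped to make it positive)
  edge (5, 10)→(10, 12): d=(5,2) inclusive
  edge (10, 12)→(6, 14): d=(-4,2) inclusive
  edge (6, 14)→(5, 10): d=(-1,-4) inclusive
    (3,5)@(7, 11): e=[1,10,7] → █
    (4,5)@(9, 11): e=[-3,6,15] → ·
    (3,6)@(7, 13): e=[11,2,5] → █
    (4,6)@(9, 13): e=[7,-2,13] → ·
    (3,7)@(7, 15): e=[21,-6,3] → ·
  covered (2 px):
    · · · · ·
    · · · · ·
    · · · · ·
    · · · · ·
    · · · · ·
    · · · █ ·
    · · · █ ·
    · · · · ·
    · · · · ·
    · · · · ·
    · · · · ·
T2:
  2·area = 16  (B↔C swapped to make it positive)
  edge (1, 13)→(4, 14): d=(3,1) inclusive
  edge (4, 14)→(0, 18): d=(-4,4) inclusive
  edge (0, 18)→(1, 13): d=(1,-5) inclusive
    (1,1)@(3, 3): e=[-32,48,0] → ·  [on edge]
    (4,4)@(9, 9): e=[-20,0,36] → ·  [on edge]
    (3,5)@(7, 11): e=[-12,0,28] → ·  [on edge]
    (0,6)@(1, 13): e=[0,16,0] → █  [on edge]
    (1,6)@(3, 13): e=[-2,8,10] → ·
    (2,6)@(5, 13): e=[-4,0,20] → ·  [on edge]
    (0,7)@(1, 15): e=[6,8,2] → █
    (1,7)@(3, 15): e=[4,0,12] → █  [on edge]
    (2,7)@(5, 15): e=[2,-8,22] → ·
    (3,7)@(7, 15): e=[0,-16,32] → ·  [on edge]
    (0,8)@(1, 17): e=[12,0,4] → █  [on edge]
    (1,8)@(3, 17): e=[10,-8,14] → ·
  covered (4 px):
    · · · · ·
    · · · · ·
    · · · · ·
    · · · · ·
    · · · · ·
    · · · · ·
    █ · · · ·
    █ █ · · ·
    █ · · · ·
    · · · · ·
    · · · · ·

Z-buffer (winner per pixel, '.' = empty):
  . . . . .
  . . . . .
  . . . . .
  . . . . .
  . . . . .
  . . . 1 .
  2 . . 1 .
  2 2 . . .
  2 . . . .
  . . . . .
  . . . . .

Result: 2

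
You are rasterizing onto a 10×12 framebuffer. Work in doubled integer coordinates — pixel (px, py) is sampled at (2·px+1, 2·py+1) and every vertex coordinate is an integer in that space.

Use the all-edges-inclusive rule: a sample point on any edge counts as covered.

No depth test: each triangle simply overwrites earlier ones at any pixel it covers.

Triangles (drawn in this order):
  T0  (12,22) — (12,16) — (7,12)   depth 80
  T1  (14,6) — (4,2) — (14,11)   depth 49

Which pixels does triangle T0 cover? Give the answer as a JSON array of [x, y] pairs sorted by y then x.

T0:
  2·area = 30  (B↔C swapped to make it positive)
  edge (12, 22)→(7, 12): d=(-5,-10) inclusive
  edge (7, 12)→(12, 16): d=(5,4) inclusive
  edge (12, 16)→(12, 22): d=(0,6) inclusive
    (4,7)@(9, 15): e=[5,7,18] → █
    (5,7)@(11, 15): e=[25,-1,6] → ·
    (4,8)@(9, 17): e=[-5,17,18] → ·
    (5,8)@(11, 17): e=[15,9,6] → █
    (6,8)@(13, 17): e=[35,1,-6] → ·
    (5,9)@(11, 19): e=[5,19,6] → █
    (6,9)@(13, 19): e=[25,11,-6] → ·
    (5,10)@(11, 21): e=[-5,29,6] → ·
  covered (3 px):
    · · · · · · · · · ·
    · · · · · · · · · ·
    · · · · · · · · · ·
    · · · · · · · · · ·
    · · · · · · · · · ·
    · · · · · · · · · ·
    · · · · · · · · · ·
    · · · · █ · · · · ·
    · · · · · █ · · · ·
    · · · · · █ · · · ·
    · · · · · · · · · ·
    · · · · · · · · · ·
T1:
  2·area = 50  (B↔C swapped to make it positive)
  edge (14, 6)→(14, 11): d=(0,5) inclusive
  edge (14, 11)→(4, 2): d=(-10,-9) inclusive
  edge (4, 2)→(14, 6): d=(10,4) inclusive
    (4,2)@(9, 5): e=[25,15,10] → █
    (5,2)@(11, 5): e=[15,33,2] → █
    (6,2)@(13, 5): e=[5,51,-6] → ·
    (4,3)@(9, 7): e=[25,-5,30] → ·
    (5,3)@(11, 7): e=[15,13,22] → █
    (6,3)@(13, 7): e=[5,31,14] → █
    (7,3)@(15, 7): e=[-5,49,6] → ·
    (5,4)@(11, 9): e=[15,-7,42] → ·
    (6,4)@(13, 9): e=[5,11,34] → █
    (7,4)@(15, 9): e=[-5,29,26] → ·
    (6,5)@(13, 11): e=[5,-9,54] → ·
  covered (5 px):
    · · · · · · · · · ·
    · · · · · · · · · ·
    · · · · █ █ · · · ·
    · · · · · █ █ · · ·
    · · · · · · █ · · ·
    · · · · · · · · · ·
    · · · · · · · · · ·
    · · · · · · · · · ·
    · · · · · · · · · ·
    · · · · · · · · · ·
    · · · · · · · · · ·
    · · · · · · · · · ·

Answer: [[4,7],[5,8],[5,9]]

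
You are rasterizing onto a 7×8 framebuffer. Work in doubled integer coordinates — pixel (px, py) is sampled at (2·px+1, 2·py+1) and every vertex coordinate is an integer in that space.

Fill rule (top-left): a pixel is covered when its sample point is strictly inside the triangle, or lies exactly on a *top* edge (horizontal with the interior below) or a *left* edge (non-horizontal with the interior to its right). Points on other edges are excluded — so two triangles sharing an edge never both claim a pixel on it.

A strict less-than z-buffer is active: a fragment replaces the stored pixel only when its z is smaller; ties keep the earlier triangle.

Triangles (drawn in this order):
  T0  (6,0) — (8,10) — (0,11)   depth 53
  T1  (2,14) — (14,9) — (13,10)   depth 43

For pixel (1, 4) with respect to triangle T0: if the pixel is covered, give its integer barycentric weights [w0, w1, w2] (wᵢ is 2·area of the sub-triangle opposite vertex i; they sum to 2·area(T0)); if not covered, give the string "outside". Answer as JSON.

T0:
  2·area = 82
  edge (6, 0)→(8, 10): d=(2,10) right/bottom  bias=-1
  edge (8, 10)→(0, 11): d=(-8,1) right/bottom  bias=-1
  edge (0, 11)→(6, 0): d=(6,-11) top-left  bias=+0
    (2,1)@(5, 3): e=[16,59,7] → █
    (3,1)@(7, 3): e=[-4,57,29] → ·
    (2,2)@(5, 5): e=[20,43,19] → █
    (3,2)@(7, 5): e=[0,41,41] → ·  [on edge]
    (1,3)@(3, 7): e=[44,29,9] → █
    (3,3)@(7, 7): e=[4,25,53] → █
    (4,3)@(9, 7): e=[-16,23,75] → ·
    (1,4)@(3, 9): e=[48,13,21] → █
    (4,4)@(9, 9): e=[-12,7,87] → ·
    (1,5)@(3, 11): e=[52,-3,33] → ·
    (2,5)@(5, 11): e=[32,-5,55] → ·
    (3,5)@(7, 11): e=[12,-7,77] → ·
    (4,7)@(9, 15): e=[0,-41,123] → ·  [on edge]
  covered (8 px):
    · · · · · · ·
    · · █ · · · ·
    · · █ · · · ·
    · █ █ █ · · ·
    · █ █ █ · · ·
    · · · · · · ·
    · · · · · · ·
    · · · · · · ·
T1:
  2·area = 7
  edge (2, 14)→(14, 9): d=(12,-5) top-left  bias=+0
  edge (14, 9)→(13, 10): d=(-1,1) right/bottom  bias=-1
  edge (13, 10)→(2, 14): d=(-11,4) right/bottom  bias=-1
  covered (0 px):
    · · · · · · ·
    · · · · · · ·
    · · · · · · ·
    · · · · · · ·
    · · · · · · ·
    · · · · · · ·
    · · · · · · ·
    · · · · · · ·

Result: [13,21,48]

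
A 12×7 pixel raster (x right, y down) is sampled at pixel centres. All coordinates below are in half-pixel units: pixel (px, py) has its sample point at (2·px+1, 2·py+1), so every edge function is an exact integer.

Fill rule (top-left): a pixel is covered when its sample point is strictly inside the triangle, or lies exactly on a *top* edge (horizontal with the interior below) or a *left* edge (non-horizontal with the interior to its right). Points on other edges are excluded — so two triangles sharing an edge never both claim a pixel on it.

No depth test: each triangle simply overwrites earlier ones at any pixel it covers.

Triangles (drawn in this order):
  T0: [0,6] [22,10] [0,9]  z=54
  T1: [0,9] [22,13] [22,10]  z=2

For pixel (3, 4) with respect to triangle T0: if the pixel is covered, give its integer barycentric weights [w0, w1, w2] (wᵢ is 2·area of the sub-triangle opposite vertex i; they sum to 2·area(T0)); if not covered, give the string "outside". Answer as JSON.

T0:
  2·area = 66
  edge (0, 6)→(22, 10): d=(22,4) right/bottom  bias=-1
  edge (22, 10)→(0, 9): d=(-22,-1) top-left  bias=+0
  edge (0, 9)→(0, 6): d=(0,-3) top-left  bias=+0
    (0,3)@(1, 7): e=[18,45,3] → █
    (1,3)@(3, 7): e=[10,47,9] → █
    (2,3)@(5, 7): e=[2,49,15] → █
    (3,3)@(7, 7): e=[-6,51,21] → ·
    (0,4)@(1, 9): e=[62,1,3] → █
    (3,4)@(7, 9): e=[38,7,21] → █
    (4,4)@(9, 9): e=[30,9,27] → █
    (5,4)@(11, 9): e=[22,11,33] → █
    (6,4)@(13, 9): e=[14,13,39] → █
    (7,4)@(15, 9): e=[6,15,45] → █
    (8,4)@(17, 9): e=[-2,17,51] → ·
    (0,5)@(1, 11): e=[106,-43,3] → ·
  covered (11 px):
    · · · · · · · · · · · ·
    · · · · · · · · · · · ·
    · · · · · · · · · · · ·
    █ █ █ · · · · · · · · ·
    █ █ █ █ █ █ █ █ · · · ·
    · · · · · · · · · · · ·
    · · · · · · · · · · · ·
T1:
  2·area = 66  (B↔C swapped to make it positive)
  edge (0, 9)→(22, 10): d=(22,1) right/bottom  bias=-1
  edge (22, 10)→(22, 13): d=(0,3) right/bottom  bias=-1
  edge (22, 13)→(0, 9): d=(-22,-4) top-left  bias=+0
    (5,5)@(11, 11): e=[33,33,0] → █  [on edge]
    (6,5)@(13, 11): e=[31,27,8] → █
    (7,5)@(15, 11): e=[29,21,16] → █
    (8,5)@(17, 11): e=[27,15,24] → █
    (9,5)@(19, 11): e=[25,9,32] → █
    (10,5)@(21, 11): e=[23,3,40] → █
    (11,5)@(23, 11): e=[21,-3,48] → ·
    (5,6)@(11, 13): e=[77,33,-44] → ·
    (6,6)@(13, 13): e=[75,27,-36] → ·
    (7,6)@(15, 13): e=[73,21,-28] → ·
    (8,6)@(17, 13): e=[71,15,-20] → ·
    (9,6)@(19, 13): e=[69,9,-12] → ·
  covered (6 px):
    · · · · · · · · · · · ·
    · · · · · · · · · · · ·
    · · · · · · · · · · · ·
    · · · · · · · · · · · ·
    · · · · · · · · · · · ·
    · · · · · █ █ █ █ █ █ ·
    · · · · · · · · · · · ·

Answer: [7,21,38]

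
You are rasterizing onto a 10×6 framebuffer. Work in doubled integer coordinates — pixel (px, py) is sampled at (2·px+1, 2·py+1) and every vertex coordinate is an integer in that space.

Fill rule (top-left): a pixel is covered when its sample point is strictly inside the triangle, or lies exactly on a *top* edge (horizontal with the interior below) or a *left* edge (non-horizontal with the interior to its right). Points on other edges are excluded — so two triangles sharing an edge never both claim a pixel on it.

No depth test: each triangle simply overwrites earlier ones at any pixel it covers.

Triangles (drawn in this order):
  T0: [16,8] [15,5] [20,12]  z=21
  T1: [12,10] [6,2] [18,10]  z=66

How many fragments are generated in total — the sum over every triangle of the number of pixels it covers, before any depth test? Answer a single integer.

T0:
  2·area = 8
  edge (16, 8)→(15, 5): d=(-1,-3) top-left  bias=+0
  edge (15, 5)→(20, 12): d=(5,7) right/bottom  bias=-1
  edge (20, 12)→(16, 8): d=(-4,-4) top-left  bias=+0
    (4,0)@(9, 1): e=[-14,22,0] → ·  [on edge]
    (5,1)@(11, 3): e=[-10,18,0] → ·  [on edge]
    (6,2)@(13, 5): e=[-6,14,0] → ·  [on edge]
    (7,2)@(15, 5): e=[0,0,8] → ·  [on edge]
    (7,3)@(15, 7): e=[-2,10,0] → ·  [on edge]
    (8,4)@(17, 9): e=[2,6,0] → #  [on edge]
    (9,4)@(19, 9): e=[8,-8,8] → ·
    (8,5)@(17, 11): e=[0,16,-8] → ·  [on edge]
    (9,5)@(19, 11): e=[6,2,0] → #  [on edge]
  covered (2 px):
    · · · · · · · · · ·
    · · · · · · · · · ·
    · · · · · · · · · ·
    · · · · · · · · · ·
    · · · · · · · · # ·
    · · · · · · · · · #
T1:
  2·area = 48
  edge (12, 10)→(6, 2): d=(-6,-8) top-left  bias=+0
  edge (6, 2)→(18, 10): d=(12,8) right/bottom  bias=-1
  edge (18, 10)→(12, 10): d=(-6,0) right/bottom  bias=-1
    (3,1)@(7, 3): e=[2,4,42] → #
    (4,1)@(9, 3): e=[18,-12,42] → ·
    (3,2)@(7, 5): e=[-10,28,30] → ·
    (4,2)@(9, 5): e=[6,12,30] → #
    (5,2)@(11, 5): e=[22,-4,30] → ·
    (4,3)@(9, 7): e=[-6,36,18] → ·
    (5,3)@(11, 7): e=[10,20,18] → #
    (6,3)@(13, 7): e=[26,4,18] → #
    (7,3)@(15, 7): e=[42,-12,18] → ·
    (5,4)@(11, 9): e=[-2,44,6] → ·
    (6,4)@(13, 9): e=[14,28,6] → #
    (7,4)@(15, 9): e=[30,12,6] → #
  covered (6 px):
    · · · · · · · · · ·
    · · · # · · · · · ·
    · · · · # · · · · ·
    · · · · · # # · · ·
    · · · · · · # # · ·
    · · · · · · · · · ·

Final: 8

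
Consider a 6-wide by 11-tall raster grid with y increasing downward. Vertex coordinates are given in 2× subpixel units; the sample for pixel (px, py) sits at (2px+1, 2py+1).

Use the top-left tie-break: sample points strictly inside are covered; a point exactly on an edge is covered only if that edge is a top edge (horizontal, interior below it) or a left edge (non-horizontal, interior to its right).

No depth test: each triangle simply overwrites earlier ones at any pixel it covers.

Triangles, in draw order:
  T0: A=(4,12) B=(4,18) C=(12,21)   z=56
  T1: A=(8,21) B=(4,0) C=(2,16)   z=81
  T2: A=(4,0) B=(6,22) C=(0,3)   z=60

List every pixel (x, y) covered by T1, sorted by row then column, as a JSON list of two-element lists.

T0:
  2·area = 48  (B↔C swapped to make it positive)
  edge (4, 12)→(12, 21): d=(8,9) right/bottom  bias=-1
  edge (12, 21)→(4, 18): d=(-8,-3) top-left  bias=+0
  edge (4, 18)→(4, 12): d=(0,-6) top-left  bias=+0
    (2,7)@(5, 15): e=[15,27,6] → #
    (3,7)@(7, 15): e=[-3,33,18] → ·
    (2,8)@(5, 17): e=[31,11,6] → #
    (3,8)@(7, 17): e=[13,17,18] → #
    (4,8)@(9, 17): e=[-5,23,30] → ·
    (2,9)@(5, 19): e=[47,-5,6] → ·
    (3,9)@(7, 19): e=[29,1,18] → #
    (4,9)@(9, 19): e=[11,7,30] → #
    (5,9)@(11, 19): e=[-7,13,42] → ·
    (3,10)@(7, 21): e=[45,-15,18] → ·
    (4,10)@(9, 21): e=[27,-9,30] → ·
  covered (5 px):
    · · · · · ·
    · · · · · ·
    · · · · · ·
    · · · · · ·
    · · · · · ·
    · · · · · ·
    · · · · · ·
    · · # · · ·
    · · # # · ·
    · · · # # ·
    · · · · · ·
T1:
  2·area = 106  (B↔C swapped to make it positive)
  edge (8, 21)→(2, 16): d=(-6,-5) top-left  bias=+0
  edge (2, 16)→(4, 0): d=(2,-16) top-left  bias=+0
  edge (4, 0)→(8, 21): d=(4,21) right/bottom  bias=-1
    (2,3)@(5, 7): e=[69,30,7] → #
    (3,3)@(7, 7): e=[79,62,-35] → ·
    (1,4)@(3, 9): e=[47,2,57] → #
    (3,4)@(7, 9): e=[67,66,-27] → ·
    (1,5)@(3, 11): e=[35,6,65] → #
    (3,5)@(7, 11): e=[55,70,-19] → ·
    (1,6)@(3, 13): e=[23,10,73] → #
    (3,6)@(7, 13): e=[43,74,-11] → ·
    (1,7)@(3, 15): e=[11,14,81] → #
    (3,7)@(7, 15): e=[31,78,-3] → ·
    (1,8)@(3, 17): e=[-1,18,89] → ·
    (2,8)@(5, 17): e=[9,50,47] → #
  covered (12 px):
    · · · · · ·
    · · · · · ·
    · · · · · ·
    · · # · · ·
    · # # · · ·
    · # # · · ·
    · # # · · ·
    · # # · · ·
    · · # # · ·
    · · · # · ·
    · · · · · ·
T2:
  2·area = 94
  edge (4, 0)→(6, 22): d=(2,22) right/bottom  bias=-1
  edge (6, 22)→(0, 3): d=(-6,-19) top-left  bias=+0
  edge (0, 3)→(4, 0): d=(4,-3) top-left  bias=+0
    (1,0)@(3, 1): e=[24,69,1] → #
    (2,0)@(5, 1): e=[-20,107,7] → ·
    (0,1)@(1, 3): e=[72,19,3] → #
    (2,1)@(5, 3): e=[-16,95,15] → ·
    (0,2)@(1, 5): e=[76,7,11] → #
    (2,2)@(5, 5): e=[-12,83,23] → ·
    (0,3)@(1, 7): e=[80,-5,19] → ·
    (1,3)@(3, 7): e=[36,33,25] → #
    (2,3)@(5, 7): e=[-8,71,31] → ·
    (1,4)@(3, 9): e=[40,21,33] → #
    (2,4)@(5, 9): e=[-4,59,39] → ·
    (1,5)@(3, 11): e=[44,9,41] → #
    (2,5)@(5, 11): e=[0,47,47] → ·  [on edge]
  covered (11 px):
    · # · · · ·
    # # · · · ·
    # # · · · ·
    · # · · · ·
    · # · · · ·
    · # · · · ·
    · · # · · ·
    · · # · · ·
    · · # · · ·
    · · · · · ·
    · · · · · ·

Answer: [[2,3],[1,4],[2,4],[1,5],[2,5],[1,6],[2,6],[1,7],[2,7],[2,8],[3,8],[3,9]]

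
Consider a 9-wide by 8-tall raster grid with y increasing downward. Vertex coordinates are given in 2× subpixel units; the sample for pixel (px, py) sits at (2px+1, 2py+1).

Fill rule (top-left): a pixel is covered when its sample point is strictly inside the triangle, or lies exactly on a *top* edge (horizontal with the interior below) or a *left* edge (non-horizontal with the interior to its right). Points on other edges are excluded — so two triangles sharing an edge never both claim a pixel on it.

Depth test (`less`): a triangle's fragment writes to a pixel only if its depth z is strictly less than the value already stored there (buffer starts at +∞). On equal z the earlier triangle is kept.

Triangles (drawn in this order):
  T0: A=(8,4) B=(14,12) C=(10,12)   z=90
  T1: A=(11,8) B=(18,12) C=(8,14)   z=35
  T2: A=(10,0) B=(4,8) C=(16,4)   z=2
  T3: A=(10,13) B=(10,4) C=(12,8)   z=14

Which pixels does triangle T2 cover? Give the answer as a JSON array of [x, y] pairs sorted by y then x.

T0:
  2·area = 32
  edge (8, 4)→(14, 12): d=(6,8) right/bottom  bias=-1
  edge (14, 12)→(10, 12): d=(-4,0) right/bottom  bias=-1
  edge (10, 12)→(8, 4): d=(-2,-8) top-left  bias=+0
    (4,3)@(9, 7): e=[10,20,2] → X
    (5,3)@(11, 7): e=[-6,20,18] → .
    (4,4)@(9, 9): e=[22,12,-2] → .
    (5,4)@(11, 9): e=[6,12,14] → X
    (6,4)@(13, 9): e=[-10,12,30] → .
    (5,5)@(11, 11): e=[18,4,10] → X
    (6,5)@(13, 11): e=[2,4,26] → X
    (7,5)@(15, 11): e=[-14,4,42] → .
    (5,6)@(11, 13): e=[30,-4,6] → .
    (6,6)@(13, 13): e=[14,-4,22] → .
  covered (4 px):
    . . . . . . . . .
    . . . . . . . . .
    . . . . . . . . .
    . . . . X . . . .
    . . . . . X . . .
    . . . . . X X . .
    . . . . . . . . .
    . . . . . . . . .
T1:
  2·area = 54
  edge (11, 8)→(18, 12): d=(7,4) right/bottom  bias=-1
  edge (18, 12)→(8, 14): d=(-10,2) right/bottom  bias=-1
  edge (8, 14)→(11, 8): d=(3,-6) top-left  bias=+0
    (5,4)@(11, 9): e=[7,44,3] → X
    (6,4)@(13, 9): e=[-1,40,15] → .
    (5,5)@(11, 11): e=[21,24,9] → X
    (6,5)@(13, 11): e=[13,20,21] → X
    (7,5)@(15, 11): e=[5,16,33] → X
    (8,5)@(17, 11): e=[-3,12,45] → .
    (4,6)@(9, 13): e=[43,8,3] → X
    (6,6)@(13, 13): e=[27,0,27] → .  [on edge]
    (7,6)@(15, 13): e=[19,-4,39] → .
    (1,7)@(3, 15): e=[81,0,-27] → .  [on edge]
    (4,7)@(9, 15): e=[57,-12,9] → .
    (5,7)@(11, 15): e=[49,-16,21] → .
  covered (6 px):
    . . . . . . . . .
    . . . . . . . . .
    . . . . . . . . .
    . . . . . . . . .
    . . . . . X . . .
    . . . . . X X X .
    . . . . X X . . .
    . . . . . . . . .
T2:
  2·area = 72  (B↔C swapped to make it positive)
  edge (10, 0)→(16, 4): d=(6,4) right/bottom  bias=-1
  edge (16, 4)→(4, 8): d=(-12,4) right/bottom  bias=-1
  edge (4, 8)→(10, 0): d=(6,-8) top-left  bias=+0
    (5,0)@(11, 1): e=[2,56,14] → X
    (6,0)@(13, 1): e=[-6,48,30] → .
    (4,1)@(9, 3): e=[22,40,10] → X
    (6,1)@(13, 3): e=[6,24,42] → X
    (7,1)@(15, 3): e=[-2,16,58] → .
    (3,2)@(7, 5): e=[42,24,6] → X
    (6,2)@(13, 5): e=[18,0,54] → .  [on edge]
    (2,3)@(5, 7): e=[62,8,2] → X
    (3,3)@(7, 7): e=[54,0,18] → .  [on edge]
    (4,3)@(9, 7): e=[46,-8,34] → .
    (5,3)@(11, 7): e=[38,-16,50] → .
    (0,4)@(1, 9): e=[90,0,-18] → .  [on edge]
  covered (8 px):
    . . . . . X . . .
    . . . . X X X . .
    . . . X X X . . .
    . . X . . . . . .
    . . . . . . . . .
    . . . . . . . . .
    . . . . . . . . .
    . . . . . . . . .
T3:
  2·area = 18
  edge (10, 13)→(10, 4): d=(0,-9) top-left  bias=+0
  edge (10, 4)→(12, 8): d=(2,4) right/bottom  bias=-1
  edge (12, 8)→(10, 13): d=(-2,5) right/bottom  bias=-1
    (5,3)@(11, 7): e=[9,2,7] → X
    (6,3)@(13, 7): e=[27,-6,-3] → .
    (5,4)@(11, 9): e=[9,6,3] → X
    (6,4)@(13, 9): e=[27,-2,-7] → .
    (5,5)@(11, 11): e=[9,10,-1] → .
  covered (2 px):
    . . . . . . . . .
    . . . . . . . . .
    . . . . . . . . .
    . . . . . X . . .
    . . . . . X . . .
    . . . . . . . . .
    . . . . . . . . .
    . . . . . . . . .

Final: [[5,0],[4,1],[5,1],[6,1],[3,2],[4,2],[5,2],[2,3]]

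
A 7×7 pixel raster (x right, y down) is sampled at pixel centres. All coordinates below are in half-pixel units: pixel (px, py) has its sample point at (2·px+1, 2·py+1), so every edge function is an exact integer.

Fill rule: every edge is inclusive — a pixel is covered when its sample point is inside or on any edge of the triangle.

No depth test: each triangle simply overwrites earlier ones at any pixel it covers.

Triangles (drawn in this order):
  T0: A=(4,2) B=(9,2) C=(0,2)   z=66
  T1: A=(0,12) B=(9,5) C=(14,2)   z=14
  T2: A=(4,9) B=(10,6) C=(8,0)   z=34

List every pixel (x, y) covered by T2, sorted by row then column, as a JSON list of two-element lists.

T0:
  degenerate (2·area = 0) — covers nothing
T1:
  2·area = 8
  edge (0, 12)→(9, 5): d=(9,-7) inclusive
  edge (9, 5)→(14, 2): d=(5,-3) inclusive
  edge (14, 2)→(0, 12): d=(-14,10) inclusive
    (4,2)@(9, 5): e=[0,0,8] → X  [on edge]
    (5,2)@(11, 5): e=[14,6,-12] → .
    (3,3)@(7, 7): e=[4,4,0] → X  [on edge]
    (4,3)@(9, 7): e=[18,10,-20] → .
    (3,4)@(7, 9): e=[22,14,-28] → .
  covered (2 px):
    . . . . . . .
    . . . . . . .
    . . . . X . .
    . . . X . . .
    . . . . . . .
    . . . . . . .
    . . . . . . .
T2:
  2·area = 42  (B↔C swapped to make it positive)
  edge (4, 9)→(8, 0): d=(4,-9) inclusive
  edge (8, 0)→(10, 6): d=(2,6) inclusive
  edge (10, 6)→(4, 9): d=(-6,3) inclusive
    (3,1)@(7, 3): e=[3,12,27] → X
    (4,1)@(9, 3): e=[21,0,21] → X  [on edge]
    (5,1)@(11, 3): e=[39,-12,15] → .
    (3,2)@(7, 5): e=[11,16,15] → X
    (5,2)@(11, 5): e=[47,-8,3] → .
    (2,3)@(5, 7): e=[1,32,9] → X
    (4,3)@(9, 7): e=[37,8,-3] → .
    (2,4)@(5, 9): e=[9,36,-3] → .
    (3,4)@(7, 9): e=[27,24,-9] → .
    (5,4)@(11, 9): e=[63,0,-21] → .  [on edge]
  covered (6 px):
    . . . . . . .
    . . . X X . .
    . . . X X . .
    . . X X . . .
    . . . . . . .
    . . . . . . .
    . . . . . . .

Result: [[3,1],[4,1],[3,2],[4,2],[2,3],[3,3]]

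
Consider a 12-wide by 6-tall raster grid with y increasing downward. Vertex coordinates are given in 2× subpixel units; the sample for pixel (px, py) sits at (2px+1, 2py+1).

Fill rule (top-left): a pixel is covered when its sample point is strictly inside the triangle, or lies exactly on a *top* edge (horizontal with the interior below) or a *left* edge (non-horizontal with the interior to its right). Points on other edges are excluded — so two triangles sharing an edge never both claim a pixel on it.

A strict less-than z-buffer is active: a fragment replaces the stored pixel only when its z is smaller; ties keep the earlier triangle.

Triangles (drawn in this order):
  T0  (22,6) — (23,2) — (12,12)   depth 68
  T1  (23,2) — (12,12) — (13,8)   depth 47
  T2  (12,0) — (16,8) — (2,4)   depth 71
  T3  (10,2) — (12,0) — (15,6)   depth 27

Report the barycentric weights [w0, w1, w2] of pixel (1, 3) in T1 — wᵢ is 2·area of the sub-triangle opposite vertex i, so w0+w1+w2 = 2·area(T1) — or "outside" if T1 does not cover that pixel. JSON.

T0:
  2·area = 34  (B↔C swapped to make it positive)
  edge (22, 6)→(12, 12): d=(-10,6) right/bottom  bias=-1
  edge (12, 12)→(23, 2): d=(11,-10) top-left  bias=+0
  edge (23, 2)→(22, 6): d=(-1,4) right/bottom  bias=-1
    (10,2)@(21, 5): e=[16,13,5] → █
    (11,2)@(23, 5): e=[4,33,-3] → ·
    (9,3)@(19, 7): e=[8,15,11] → █
    (10,3)@(21, 7): e=[-4,35,3] → ·
    (8,4)@(17, 9): e=[0,17,17] → ·  [on edge]
    (9,4)@(19, 9): e=[-12,37,9] → ·
  covered (2 px):
    · · · · · · · · · · · ·
    · · · · · · · · · · · ·
    · · · · · · · · · · █ ·
    · · · · · · · · · █ · ·
    · · · · · · · · · · · ·
    · · · · · · · · · · · ·
T1:
  2·area = 34
  edge (23, 2)→(12, 12): d=(-11,10) right/bottom  bias=-1
  edge (12, 12)→(13, 8): d=(1,-4) top-left  bias=+0
  edge (13, 8)→(23, 2): d=(10,-6) top-left  bias=+0
    (9,2)@(19, 5): e=[7,21,6] → █
    (10,2)@(21, 5): e=[-13,29,18] → ·
    (7,3)@(15, 7): e=[25,7,2] → █
    (8,3)@(17, 7): e=[5,15,14] → █
    (9,3)@(19, 7): e=[-15,23,26] → ·
    (6,4)@(13, 9): e=[23,1,10] → █
    (8,4)@(17, 9): e=[-17,17,34] → ·
    (6,5)@(13, 11): e=[1,3,30] → █
    (7,5)@(15, 11): e=[-19,11,42] → ·
  covered (6 px):
    · · · · · · · · · · · ·
    · · · · · · · · · · · ·
    · · · · · · · · · █ · ·
    · · · · · · · █ █ · · ·
    · · · · · · █ █ · · · ·
    · · · · · · █ · · · · ·
T2:
  2·area = 96
  edge (12, 0)→(16, 8): d=(4,8) right/bottom  bias=-1
  edge (16, 8)→(2, 4): d=(-14,-4) top-left  bias=+0
  edge (2, 4)→(12, 0): d=(10,-4) top-left  bias=+0
    (5,0)@(11, 1): e=[12,78,6] → █
    (6,0)@(13, 1): e=[-4,86,14] → ·
    (2,1)@(5, 3): e=[68,26,2] → █
    (3,1)@(7, 3): e=[52,34,10] → █
    (4,1)@(9, 3): e=[36,42,18] → █
    (6,1)@(13, 3): e=[4,58,34] → █
    (7,1)@(15, 3): e=[-12,66,42] → ·
    (2,2)@(5, 5): e=[76,-2,22] → ·
    (3,2)@(7, 5): e=[60,6,30] → █
    (7,2)@(15, 5): e=[-4,38,62] → ·
    (3,3)@(7, 7): e=[68,-22,50] → ·
    (4,3)@(9, 7): e=[52,-14,58] → ·
  covered (12 px):
    · · · · · █ · · · · · ·
    · · █ █ █ █ █ · · · · ·
    · · · █ █ █ █ · · · · ·
    · · · · · · █ █ · · · ·
    · · · · · · · · · · · ·
    · · · · · · · · · · · ·
T3:
  2·area = 18
  edge (10, 2)→(12, 0): d=(2,-2) top-left  bias=+0
  edge (12, 0)→(15, 6): d=(3,6) right/bottom  bias=-1
  edge (15, 6)→(10, 2): d=(-5,-4) top-left  bias=+0
    (5,0)@(11, 1): e=[0,9,9] → █  [on edge]
    (6,0)@(13, 1): e=[4,-3,17] → ·
    (4,1)@(9, 3): e=[0,27,-9] → ·  [on edge]
    (5,1)@(11, 3): e=[4,15,-1] → ·
    (6,1)@(13, 3): e=[8,3,7] → █
    (7,1)@(15, 3): e=[12,-9,15] → ·
    (3,2)@(7, 5): e=[0,45,-27] → ·  [on edge]
    (6,2)@(13, 5): e=[12,9,-3] → ·
    (2,3)@(5, 7): e=[0,63,-45] → ·  [on edge]
    (1,4)@(3, 9): e=[0,81,-63] → ·  [on edge]
    (0,5)@(1, 11): e=[0,99,-81] → ·  [on edge]
  covered (2 px):
    · · · · · █ · · · · · ·
    · · · · · · █ · · · · ·
    · · · · · · · · · · · ·
    · · · · · · · · · · · ·
    · · · · · · · · · · · ·
    · · · · · · · · · · · ·

Final: "outside"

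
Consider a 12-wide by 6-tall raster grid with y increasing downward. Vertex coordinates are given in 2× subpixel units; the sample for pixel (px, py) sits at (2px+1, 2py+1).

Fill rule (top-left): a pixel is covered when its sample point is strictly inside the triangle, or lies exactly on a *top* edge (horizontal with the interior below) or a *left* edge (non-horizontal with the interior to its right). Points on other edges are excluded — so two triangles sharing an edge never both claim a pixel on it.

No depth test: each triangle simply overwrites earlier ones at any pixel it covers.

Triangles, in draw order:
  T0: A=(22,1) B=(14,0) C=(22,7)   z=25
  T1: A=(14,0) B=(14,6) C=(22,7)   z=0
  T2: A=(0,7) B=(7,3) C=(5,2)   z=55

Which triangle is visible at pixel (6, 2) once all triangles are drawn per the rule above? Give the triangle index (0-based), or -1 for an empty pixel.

T0:
  2·area = 48  (B↔C swapped to make it positive)
  edge (22, 1)→(22, 7): d=(0,6) right/bottom  bias=-1
  edge (22, 7)→(14, 0): d=(-8,-7) top-left  bias=+0
  edge (14, 0)→(22, 1): d=(8,1) right/bottom  bias=-1
    (8,0)@(17, 1): e=[30,13,5] → █
    (9,0)@(19, 1): e=[18,27,3] → █
    (10,0)@(21, 1): e=[6,41,1] → █
    (11,0)@(23, 1): e=[-6,55,-1] → ·
    (8,1)@(17, 3): e=[30,-3,21] → ·
    (9,1)@(19, 3): e=[18,11,19] → █
    (11,1)@(23, 3): e=[-6,39,15] → ·
    (9,2)@(19, 5): e=[18,-5,35] → ·
    (10,2)@(21, 5): e=[6,9,33] → █
    (11,2)@(23, 5): e=[-6,23,31] → ·
    (10,3)@(21, 7): e=[6,-7,49] → ·
  covered (6 px):
    · · · · · · · · █ █ █ ·
    · · · · · · · · · █ █ ·
    · · · · · · · · · · █ ·
    · · · · · · · · · · · ·
    · · · · · · · · · · · ·
    · · · · · · · · · · · ·
T1:
  2·area = 48  (B↔C swapped to make it positive)
  edge (14, 0)→(22, 7): d=(8,7) right/bottom  bias=-1
  edge (22, 7)→(14, 6): d=(-8,-1) top-left  bias=+0
  edge (14, 6)→(14, 0): d=(0,-6) top-left  bias=+0
    (7,0)@(15, 1): e=[1,41,6] → █
    (8,0)@(17, 1): e=[-13,43,18] → ·
    (7,1)@(15, 3): e=[17,25,6] → █
    (8,1)@(17, 3): e=[3,27,18] → █
    (9,1)@(19, 3): e=[-11,29,30] → ·
    (7,2)@(15, 5): e=[33,9,6] → █
    (9,2)@(19, 5): e=[5,13,30] → █
    (10,2)@(21, 5): e=[-9,15,42] → ·
    (7,3)@(15, 7): e=[49,-7,6] → ·
    (8,3)@(17, 7): e=[35,-5,18] → ·
    (9,3)@(19, 7): e=[21,-3,30] → ·
  covered (6 px):
    · · · · · · · █ · · · ·
    · · · · · · · █ █ · · ·
    · · · · · · · █ █ █ · ·
    · · · · · · · · · · · ·
    · · · · · · · · · · · ·
    · · · · · · · · · · · ·
T2:
  2·area = 15  (B↔C swapped to make it positive)
  edge (0, 7)→(5, 2): d=(5,-5) top-left  bias=+0
  edge (5, 2)→(7, 3): d=(2,1) right/bottom  bias=-1
  edge (7, 3)→(0, 7): d=(-7,4) right/bottom  bias=-1
    (1,0)@(3, 1): e=[-15,0,30] → ·  [on edge]
    (2,1)@(5, 3): e=[5,2,8] → █
    (3,1)@(7, 3): e=[15,0,0] → ·  [on edge]
    (1,2)@(3, 5): e=[5,8,2] → █
    (2,2)@(5, 5): e=[15,6,-6] → ·
    (5,2)@(11, 5): e=[45,0,-30] → ·  [on edge]
    (1,3)@(3, 7): e=[15,12,-12] → ·
    (7,3)@(15, 7): e=[75,0,-60] → ·  [on edge]
    (9,4)@(19, 9): e=[105,0,-90] → ·  [on edge]
    (11,5)@(23, 11): e=[135,0,-120] → ·  [on edge]
  covered (2 px):
    · · · · · · · · · · · ·
    · · █ · · · · · · · · ·
    · █ · · · · · · · · · ·
    · · · · · · · · · · · ·
    · · · · · · · · · · · ·
    · · · · · · · · · · · ·

Z-buffer (winner per pixel, '.' = empty):
  . . . . . . . 1 0 0 0 .
  . . 2 . . . . 1 1 0 0 .
  . 2 . . . . . 1 1 1 0 .
  . . . . . . . . . . . .
  . . . . . . . . . . . .
  . . . . . . . . . . . .

Final: -1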